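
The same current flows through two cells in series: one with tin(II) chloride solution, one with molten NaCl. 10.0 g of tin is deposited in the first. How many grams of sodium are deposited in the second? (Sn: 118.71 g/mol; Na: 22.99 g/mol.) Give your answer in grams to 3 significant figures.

n(Sn) = 10.0 / 118.71 = 0.08424 mol
Sn²⁺ + 2e⁻ → Sn, so n(e⁻) = 2 × 0.08424 = 0.1685 mol
Since the cells are in series, n(e⁻) in the Na cell is also 0.1685 mol.
Na⁺ + e⁻ → Na, so n(Na) = 0.1685 mol
m(Na) = 0.1685 × 22.99 = 3.87 g

3.87 g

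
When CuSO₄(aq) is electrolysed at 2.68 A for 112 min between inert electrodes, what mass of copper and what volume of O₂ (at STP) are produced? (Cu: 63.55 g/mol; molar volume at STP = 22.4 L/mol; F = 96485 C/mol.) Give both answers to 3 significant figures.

5.93 g Cu; 1.05 L O₂

Q = 2.68 × 6720 = 18010 C; n(e⁻) = 18010 / 96485 = 0.1867 mol
Cathode: Cu²⁺ + 2e⁻ → Cu → n(Cu) = 0.1867/2 = 0.09335 mol → 5.93 g
Anode: 2H₂O → O₂ + 4H⁺ + 4e⁻ → n(O₂) = 0.1867/4 = 0.04668 mol → 1.05 L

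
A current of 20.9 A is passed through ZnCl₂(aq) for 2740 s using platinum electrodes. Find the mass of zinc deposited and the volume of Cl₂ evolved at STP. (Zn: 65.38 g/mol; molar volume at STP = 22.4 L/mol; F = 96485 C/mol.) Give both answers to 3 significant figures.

19.4 g Zn; 6.65 L Cl₂

Q = 20.9 × 2740 = 57270 C; n(e⁻) = 57270 / 96485 = 0.5936 mol
Cathode: Zn²⁺ + 2e⁻ → Zn → n(Zn) = 0.5936/2 = 0.2968 mol → 19.4 g
Anode: 2Cl⁻ → Cl₂ + 2e⁻ → n(Cl₂) = 0.5936/2 = 0.2968 mol → 6.65 L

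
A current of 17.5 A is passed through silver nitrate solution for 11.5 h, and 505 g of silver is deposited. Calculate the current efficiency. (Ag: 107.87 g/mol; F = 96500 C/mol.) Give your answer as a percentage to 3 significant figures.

Q = 17.5 × 41400 = 7.245×10^5 C
n(e⁻) = 7.245×10^5 / 96500 = 7.508 mol
Ag⁺ + e⁻ → Ag, so theoretical n(Ag) = 7.508 mol → 809.9 g
Efficiency = 505 / 809.9 = 0.6235 = 62.4%

62.4%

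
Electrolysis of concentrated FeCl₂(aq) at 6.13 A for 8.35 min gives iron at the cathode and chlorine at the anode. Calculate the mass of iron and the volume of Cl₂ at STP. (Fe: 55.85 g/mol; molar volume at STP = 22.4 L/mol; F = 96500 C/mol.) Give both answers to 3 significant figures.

Q = 6.13 × 501 = 3071 C; n(e⁻) = 3071 / 96500 = 0.03182 mol
Cathode: Fe²⁺ + 2e⁻ → Fe → n(Fe) = 0.03182/2 = 0.01591 mol → 0.889 g
Anode: 2Cl⁻ → Cl₂ + 2e⁻ → n(Cl₂) = 0.03182/2 = 0.01591 mol → 0.356 L

0.889 g Fe; 0.356 L Cl₂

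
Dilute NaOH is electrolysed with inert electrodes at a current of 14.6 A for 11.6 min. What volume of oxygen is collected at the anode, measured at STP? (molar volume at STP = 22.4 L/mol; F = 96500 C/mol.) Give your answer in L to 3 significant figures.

Q = 14.6 A × 696 s = 10160 C
Moles of electrons = 10160 / 96500 = 0.1053 mol
2H₂O → O₂ + 4H⁺ + 4e⁻, so n(O₂) = 0.1053 / 4 = 0.02633 mol
V = 0.02633 × 22.4 = 0.5898 L

0.590 L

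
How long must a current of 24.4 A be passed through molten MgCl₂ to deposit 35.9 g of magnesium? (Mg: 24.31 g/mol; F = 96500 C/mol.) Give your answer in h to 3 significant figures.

3.24 h

n(Mg) = 35.9 / 24.31 = 1.477 mol
Mg²⁺ + 2e⁻ → Mg, so n(e⁻) = 2 × 1.477 = 2.954 mol
Q = 2.954 × 96500 = 2.851×10^5 C
t = Q / I = 2.851×10^5 / 24.4 = 11680 s = 3.24 h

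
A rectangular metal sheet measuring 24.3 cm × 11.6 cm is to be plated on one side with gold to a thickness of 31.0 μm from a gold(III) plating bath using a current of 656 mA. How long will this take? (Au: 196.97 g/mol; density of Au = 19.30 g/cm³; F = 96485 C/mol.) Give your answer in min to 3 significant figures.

630 min

Plated area = 24.3 × 11.6 = 281.9 cm²
Volume = 281.9 × 31.0×10⁻⁴ cm = 0.8739 cm³
m(Au) = 0.8739 × 19.30 = 16.87 g
n(Au) = 16.87 / 196.97 = 0.08565 mol; n(e⁻) = 3 × 0.08565 = 0.2570 mol
Q = 0.2570 × 96485 = 24800 C
t = 24800 / 0.656 = 37800 s = 630 min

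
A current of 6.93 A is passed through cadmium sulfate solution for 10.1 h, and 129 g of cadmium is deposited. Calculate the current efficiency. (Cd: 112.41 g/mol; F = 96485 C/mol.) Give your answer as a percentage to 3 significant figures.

Q = 6.93 × 36360 = 2.520×10^5 C
n(e⁻) = 2.520×10^5 / 96485 = 2.612 mol
Cd²⁺ + 2e⁻ → Cd, so theoretical n(Cd) = 1.306 mol → 146.8 g
Efficiency = 129 / 146.8 = 0.8787 = 87.9%

87.9%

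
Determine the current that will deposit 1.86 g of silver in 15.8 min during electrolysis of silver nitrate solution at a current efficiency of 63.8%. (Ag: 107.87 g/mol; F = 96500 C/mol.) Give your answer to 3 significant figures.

n(Ag) = 1.86 / 107.87 = 0.01724 mol
Ag⁺ + e⁻ → Ag, so n(e⁻) = 0.01724 mol
Q = 0.01724 × 96500 / 0.638 = 2608 C
I = Q / t = 2608 / 948 s = 2.75 A

2.75 A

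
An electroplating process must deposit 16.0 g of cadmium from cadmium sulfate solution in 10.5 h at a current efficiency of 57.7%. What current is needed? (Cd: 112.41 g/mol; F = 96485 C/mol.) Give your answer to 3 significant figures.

n(Cd) = 16.0 / 112.41 = 0.1423 mol
Cd²⁺ + 2e⁻ → Cd, so n(e⁻) = 2 × 0.1423 = 0.2846 mol
Q = 0.2846 × 96485 / 0.577 = 47590 C
I = Q / t = 47590 / 37800 s = 1.26 A

1.26 A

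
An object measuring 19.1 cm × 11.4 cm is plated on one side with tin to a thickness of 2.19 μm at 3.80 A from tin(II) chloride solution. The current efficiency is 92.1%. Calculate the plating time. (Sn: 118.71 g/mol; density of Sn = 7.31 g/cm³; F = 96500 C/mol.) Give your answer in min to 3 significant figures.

Plated area = 19.1 × 11.4 = 217.7 cm²
Volume = 217.7 × 2.19×10⁻⁴ cm = 0.04768 cm³
m(Sn) = 0.04768 × 7.31 = 0.3485 g
n(Sn) = 0.3485 / 118.71 = 0.002936 mol; n(e⁻) = 2 × 0.002936 = 0.005872 mol
Q = 0.005872 × 96500 / 0.921 = 615.3 C
t = 615.3 / 3.80 = 161.9 s = 2.70 min

2.70 min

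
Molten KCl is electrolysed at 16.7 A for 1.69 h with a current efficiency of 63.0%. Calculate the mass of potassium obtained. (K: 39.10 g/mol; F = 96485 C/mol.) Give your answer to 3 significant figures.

Q = 16.7 × 6084 = 1.016×10^5 C
n(e⁻) = 1.016×10^5 / 96485 = 1.053 mol
K⁺ + e⁻ → K, so theoretical m(K) = 1.053 × 39.10 = 41.17 g
Actual mass = 63.0% × 41.17 = 25.9 g

25.9 g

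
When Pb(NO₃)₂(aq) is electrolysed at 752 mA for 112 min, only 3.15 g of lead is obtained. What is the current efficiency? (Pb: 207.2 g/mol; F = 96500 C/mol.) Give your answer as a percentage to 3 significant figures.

Q = 0.752 × 6720 = 5053 C
n(e⁻) = 5053 / 96500 = 0.05236 mol
Pb²⁺ + 2e⁻ → Pb, so theoretical n(Pb) = 0.02618 mol → 5.424 g
Efficiency = 3.15 / 5.424 = 0.5808 = 58.1%

58.1%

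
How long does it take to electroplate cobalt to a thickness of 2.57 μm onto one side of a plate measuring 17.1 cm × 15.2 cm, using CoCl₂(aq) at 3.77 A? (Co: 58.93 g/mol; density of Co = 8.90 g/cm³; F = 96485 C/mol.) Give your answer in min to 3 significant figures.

Plated area = 17.1 × 15.2 = 259.9 cm²
Volume = 259.9 × 2.57×10⁻⁴ cm = 0.06679 cm³
m(Co) = 0.06679 × 8.90 = 0.5944 g
n(Co) = 0.5944 / 58.93 = 0.01009 mol; n(e⁻) = 2 × 0.01009 = 0.02018 mol
Q = 0.02018 × 96485 = 1947 C
t = 1947 / 3.77 = 516.4 s = 8.61 min

8.61 min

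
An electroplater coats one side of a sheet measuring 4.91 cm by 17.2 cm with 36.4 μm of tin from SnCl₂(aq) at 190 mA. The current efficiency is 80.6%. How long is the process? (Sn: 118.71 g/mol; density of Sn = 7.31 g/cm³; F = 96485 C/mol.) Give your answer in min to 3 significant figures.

Plated area = 4.91 × 17.2 = 84.45 cm²
Volume = 84.45 × 36.4×10⁻⁴ cm = 0.3074 cm³
m(Sn) = 0.3074 × 7.31 = 2.247 g
n(Sn) = 2.247 / 118.71 = 0.01893 mol; n(e⁻) = 2 × 0.01893 = 0.03786 mol
Q = 0.03786 × 96485 / 0.806 = 4532 C
t = 4532 / 0.190 = 23850 s = 398 min

398 min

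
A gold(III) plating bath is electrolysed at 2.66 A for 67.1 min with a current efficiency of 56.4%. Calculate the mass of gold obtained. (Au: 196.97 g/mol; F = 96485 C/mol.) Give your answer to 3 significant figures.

4.11 g

Q = 2.66 × 4026 = 10710 C
n(e⁻) = 10710 / 96485 = 0.1110 mol
Au³⁺ + 3e⁻ → Au, so theoretical m(Au) = 0.03700 × 196.97 = 7.288 g
Actual mass = 56.4% × 7.288 = 4.11 g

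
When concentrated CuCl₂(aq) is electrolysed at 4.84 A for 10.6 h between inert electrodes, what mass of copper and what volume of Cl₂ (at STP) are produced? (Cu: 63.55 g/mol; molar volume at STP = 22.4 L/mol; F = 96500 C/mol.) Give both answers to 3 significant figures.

60.8 g Cu; 21.4 L Cl₂

Q = 4.84 × 38160 = 1.847×10^5 C; n(e⁻) = 1.847×10^5 / 96500 = 1.914 mol
Cathode: Cu²⁺ + 2e⁻ → Cu → n(Cu) = 1.914/2 = 0.9570 mol → 60.8 g
Anode: 2Cl⁻ → Cl₂ + 2e⁻ → n(Cl₂) = 1.914/2 = 0.9570 mol → 21.4 L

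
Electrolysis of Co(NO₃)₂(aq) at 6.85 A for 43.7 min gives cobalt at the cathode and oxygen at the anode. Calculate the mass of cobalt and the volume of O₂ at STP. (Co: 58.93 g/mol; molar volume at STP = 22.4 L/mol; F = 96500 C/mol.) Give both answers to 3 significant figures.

5.48 g Co; 1.04 L O₂

Q = 6.85 × 2622 = 17960 C; n(e⁻) = 17960 / 96500 = 0.1861 mol
Cathode: Co²⁺ + 2e⁻ → Co → n(Co) = 0.1861/2 = 0.09305 mol → 5.48 g
Anode: 2H₂O → O₂ + 4H⁺ + 4e⁻ → n(O₂) = 0.1861/4 = 0.04653 mol → 1.04 L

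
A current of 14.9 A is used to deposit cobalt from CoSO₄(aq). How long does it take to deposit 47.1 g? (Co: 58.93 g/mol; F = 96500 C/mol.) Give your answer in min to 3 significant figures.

173 min

n(Co) = 47.1 / 58.93 = 0.7993 mol
Co²⁺ + 2e⁻ → Co, so n(e⁻) = 2 × 0.7993 = 1.599 mol
Q = 1.599 × 96500 = 1.543×10^5 C
t = Q / I = 1.543×10^5 / 14.9 = 10360 s = 173 min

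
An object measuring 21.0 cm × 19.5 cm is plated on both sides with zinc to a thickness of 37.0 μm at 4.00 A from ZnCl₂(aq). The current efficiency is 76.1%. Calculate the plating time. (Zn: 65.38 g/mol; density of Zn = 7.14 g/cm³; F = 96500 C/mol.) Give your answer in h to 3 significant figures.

Plated area = 2 × 21.0 × 19.5 = 819.0 cm²
Volume = 819.0 × 37.0×10⁻⁴ cm = 3.030 cm³
m(Zn) = 3.030 × 7.14 = 21.63 g
n(Zn) = 21.63 / 65.38 = 0.3308 mol; n(e⁻) = 2 × 0.3308 = 0.6616 mol
Q = 0.6616 × 96500 / 0.761 = 83900 C
t = 83900 / 4.00 = 20980 s = 5.83 h

5.83 h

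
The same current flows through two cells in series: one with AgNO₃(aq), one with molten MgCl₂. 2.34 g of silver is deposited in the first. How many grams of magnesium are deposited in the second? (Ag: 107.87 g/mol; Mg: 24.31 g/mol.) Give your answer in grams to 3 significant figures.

n(Ag) = 2.34 / 107.87 = 0.02169 mol
Ag⁺ + e⁻ → Ag, so n(e⁻) = 0.02169 mol
Same current for the same time ⇒ same n(e⁻) = 0.02169 mol in both cells.
Mg²⁺ + 2e⁻ → Mg, so n(Mg) = 0.02169 / 2 = 0.01085 mol
m(Mg) = 0.01085 × 24.31 = 0.264 g

0.264 g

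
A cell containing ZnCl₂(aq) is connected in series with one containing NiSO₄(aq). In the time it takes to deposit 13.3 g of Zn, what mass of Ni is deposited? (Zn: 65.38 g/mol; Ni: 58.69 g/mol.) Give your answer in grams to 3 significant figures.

n(Zn) = 13.3 / 65.38 = 0.2034 mol
Zn²⁺ + 2e⁻ → Zn, so n(e⁻) = 2 × 0.2034 = 0.4068 mol
The cells are in series, so the same charge (and hence the same n(e⁻) = 0.4068 mol) passes through both.
Ni²⁺ + 2e⁻ → Ni, so n(Ni) = 0.4068 / 2 = 0.2034 mol
m(Ni) = 0.2034 × 58.69 = 11.9 g

11.9 g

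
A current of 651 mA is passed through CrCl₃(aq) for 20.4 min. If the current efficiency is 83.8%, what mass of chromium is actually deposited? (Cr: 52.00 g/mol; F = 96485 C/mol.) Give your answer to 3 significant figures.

Q = 0.651 × 1224 = 796.8 C
n(e⁻) = 796.8 / 96485 = 0.008258 mol
Cr³⁺ + 3e⁻ → Cr, so theoretical m(Cr) = 0.002753 × 52.00 = 0.1432 g
Actual mass = 83.8% × 0.1432 = 0.120 g

0.120 g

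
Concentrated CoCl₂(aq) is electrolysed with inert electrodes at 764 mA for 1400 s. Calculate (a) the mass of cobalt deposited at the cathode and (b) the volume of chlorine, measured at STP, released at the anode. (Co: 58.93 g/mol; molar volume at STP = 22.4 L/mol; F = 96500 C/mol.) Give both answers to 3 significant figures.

0.327 g Co; 0.124 L Cl₂

Q = 0.764 × 1400 = 1070 C; n(e⁻) = 1070 / 96500 = 0.01109 mol
Cathode: Co²⁺ + 2e⁻ → Co → n(Co) = 0.01109/2 = 0.005545 mol → 0.327 g
Anode: 2Cl⁻ → Cl₂ + 2e⁻ → n(Cl₂) = 0.01109/2 = 0.005545 mol → 0.124 L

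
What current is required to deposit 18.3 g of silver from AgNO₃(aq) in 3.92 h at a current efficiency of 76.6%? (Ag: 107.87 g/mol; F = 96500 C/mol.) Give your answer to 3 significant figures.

n(Ag) = 18.3 / 107.87 = 0.1696 mol
Ag⁺ + e⁻ → Ag, so n(e⁻) = 0.1696 mol
Q = 0.1696 × 96500 / 0.766 = 21370 C
I = Q / t = 21370 / 14112 s = 1.51 A

1.51 A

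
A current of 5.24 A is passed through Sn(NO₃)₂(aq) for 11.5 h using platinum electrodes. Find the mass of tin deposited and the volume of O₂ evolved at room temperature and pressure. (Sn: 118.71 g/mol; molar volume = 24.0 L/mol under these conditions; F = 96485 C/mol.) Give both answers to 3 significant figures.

Q = 5.24 × 41400 = 2.169×10^5 C; n(e⁻) = 2.169×10^5 / 96485 = 2.248 mol
Cathode: Sn²⁺ + 2e⁻ → Sn → n(Sn) = 2.248/2 = 1.124 mol → 133 g
Anode: 2H₂O → O₂ + 4H⁺ + 4e⁻ → n(O₂) = 2.248/4 = 0.5620 mol → 13.5 L

133 g Sn; 13.5 L O₂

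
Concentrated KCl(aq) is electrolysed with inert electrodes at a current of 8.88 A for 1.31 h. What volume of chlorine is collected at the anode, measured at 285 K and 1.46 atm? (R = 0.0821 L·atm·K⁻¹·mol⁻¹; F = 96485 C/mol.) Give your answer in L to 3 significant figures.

3.48 L

Q = It = 8.88 × 4716 = 41880 C
n(e⁻) = Q/F = 41880/96485 = 0.4341 mol
2Cl⁻ → Cl₂ + 2e⁻, so n(Cl₂) = 0.4341 / 2 = 0.2171 mol
V = nRT/P = 0.2171 × 0.0821 × 285 / 1.46 = 3.479 L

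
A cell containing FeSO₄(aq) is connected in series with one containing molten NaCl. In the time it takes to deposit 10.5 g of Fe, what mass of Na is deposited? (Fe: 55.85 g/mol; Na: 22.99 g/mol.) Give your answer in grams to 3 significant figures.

n(Fe) = 10.5 / 55.85 = 0.1880 mol
Fe²⁺ + 2e⁻ → Fe, so n(e⁻) = 2 × 0.1880 = 0.3760 mol
Same current for the same time ⇒ same n(e⁻) = 0.3760 mol in both cells.
Na⁺ + e⁻ → Na, so n(Na) = 0.3760 mol
m(Na) = 0.3760 × 22.99 = 8.64 g

8.64 g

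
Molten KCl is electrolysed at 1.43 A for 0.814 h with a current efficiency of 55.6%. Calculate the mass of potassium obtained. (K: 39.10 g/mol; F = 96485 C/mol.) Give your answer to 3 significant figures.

Q = 1.43 × 2930.4 = 4190 C
n(e⁻) = 4190 / 96485 = 0.04343 mol
K⁺ + e⁻ → K, so theoretical m(K) = 0.04343 × 39.10 = 1.698 g
Actual mass = 55.6% × 1.698 = 0.944 g

0.944 g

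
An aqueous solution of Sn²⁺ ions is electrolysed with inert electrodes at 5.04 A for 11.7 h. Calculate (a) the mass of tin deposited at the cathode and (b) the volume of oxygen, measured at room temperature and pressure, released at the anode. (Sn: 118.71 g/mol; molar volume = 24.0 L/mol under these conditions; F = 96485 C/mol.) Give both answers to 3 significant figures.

Q = 5.04 × 42120 = 2.123×10^5 C; n(e⁻) = 2.123×10^5 / 96485 = 2.200 mol
Cathode: Sn²⁺ + 2e⁻ → Sn → n(Sn) = 2.200/2 = 1.100 mol → 131 g
Anode: 2H₂O → O₂ + 4H⁺ + 4e⁻ → n(O₂) = 2.200/4 = 0.5500 mol → 13.2 L

131 g Sn; 13.2 L O₂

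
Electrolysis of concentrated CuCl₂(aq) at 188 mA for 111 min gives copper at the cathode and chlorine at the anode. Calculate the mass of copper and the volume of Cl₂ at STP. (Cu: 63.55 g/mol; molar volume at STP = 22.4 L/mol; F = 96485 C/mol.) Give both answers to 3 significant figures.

0.412 g Cu; 0.145 L Cl₂

Q = 0.188 × 6660 = 1252 C; n(e⁻) = 1252 / 96485 = 0.01298 mol
Cathode: Cu²⁺ + 2e⁻ → Cu → n(Cu) = 0.01298/2 = 0.006490 mol → 0.412 g
Anode: 2Cl⁻ → Cl₂ + 2e⁻ → n(Cl₂) = 0.01298/2 = 0.006490 mol → 0.145 L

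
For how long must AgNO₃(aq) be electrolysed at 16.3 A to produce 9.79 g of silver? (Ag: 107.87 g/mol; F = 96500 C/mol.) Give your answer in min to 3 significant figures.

n(Ag) = 9.79 / 107.87 = 0.09076 mol
Ag⁺ + e⁻ → Ag, so n(e⁻) = 0.09076 mol
Q = 0.09076 × 96500 = 8758 C
t = Q / I = 8758 / 16.3 = 537.3 s = 8.96 min

8.96 min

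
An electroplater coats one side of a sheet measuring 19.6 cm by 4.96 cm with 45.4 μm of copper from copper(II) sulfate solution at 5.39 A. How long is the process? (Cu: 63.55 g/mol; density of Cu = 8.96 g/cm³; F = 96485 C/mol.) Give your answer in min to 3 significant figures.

37.1 min

Plated area = 19.6 × 4.96 = 97.22 cm²
Volume = 97.22 × 45.4×10⁻⁴ cm = 0.4414 cm³
m(Cu) = 0.4414 × 8.96 = 3.955 g
n(Cu) = 3.955 / 63.55 = 0.06223 mol; n(e⁻) = 2 × 0.06223 = 0.1245 mol
Q = 0.1245 × 96485 = 12010 C
t = 12010 / 5.39 = 2228 s = 37.1 min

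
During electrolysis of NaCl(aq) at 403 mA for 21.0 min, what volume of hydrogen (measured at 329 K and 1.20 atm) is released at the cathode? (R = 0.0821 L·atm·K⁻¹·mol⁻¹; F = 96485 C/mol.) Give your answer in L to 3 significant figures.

Q = 0.403 A × 1260 s = 507.8 C
Moles of electrons = 507.8 / 96485 = 0.005263 mol
2H⁺ + 2e⁻ → H₂, so n(H₂) = 0.005263 / 2 = 0.002632 mol
V = nRT/P = 0.002632 × 0.0821 × 329 / 1.20 = 0.05924 L

0.0592 L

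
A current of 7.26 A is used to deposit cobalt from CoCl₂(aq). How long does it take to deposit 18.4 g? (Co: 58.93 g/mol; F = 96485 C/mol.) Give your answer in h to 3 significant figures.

2.31 h

n(Co) = 18.4 / 58.93 = 0.3122 mol
Co²⁺ + 2e⁻ → Co, so n(e⁻) = 2 × 0.3122 = 0.6244 mol
Q = 0.6244 × 96485 = 60250 C
t = Q / I = 60250 / 7.26 = 8299 s = 2.31 h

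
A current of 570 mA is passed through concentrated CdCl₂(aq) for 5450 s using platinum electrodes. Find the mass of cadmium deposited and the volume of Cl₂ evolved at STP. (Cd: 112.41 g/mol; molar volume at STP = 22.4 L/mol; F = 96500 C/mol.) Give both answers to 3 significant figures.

1.81 g Cd; 0.361 L Cl₂

Q = 0.570 × 5450 = 3107 C; n(e⁻) = 3107 / 96500 = 0.03220 mol
Cathode: Cd²⁺ + 2e⁻ → Cd → n(Cd) = 0.03220/2 = 0.01610 mol → 1.81 g
Anode: 2Cl⁻ → Cl₂ + 2e⁻ → n(Cl₂) = 0.03220/2 = 0.01610 mol → 0.361 L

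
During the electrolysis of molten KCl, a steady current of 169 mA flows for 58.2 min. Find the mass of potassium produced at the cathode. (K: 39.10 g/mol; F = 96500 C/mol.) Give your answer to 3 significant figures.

Charge passed = 0.169 × 3492 = 590.1 C
n(e⁻) = Q/F = 590.1/96500 = 0.006115 mol
K⁺ + e⁻ → K, so n(K) = 0.006115 mol
m = 0.006115 × 39.10 = 0.239 g

0.239 g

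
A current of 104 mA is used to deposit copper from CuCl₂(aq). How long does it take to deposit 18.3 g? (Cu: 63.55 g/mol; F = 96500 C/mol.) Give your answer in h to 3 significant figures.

148 h

n(Cu) = 18.3 / 63.55 = 0.2880 mol
Cu²⁺ + 2e⁻ → Cu, so n(e⁻) = 2 × 0.2880 = 0.5760 mol
Q = 0.5760 × 96500 = 55580 C
t = Q / I = 55580 / 0.104 = 5.344×10^5 s = 148 h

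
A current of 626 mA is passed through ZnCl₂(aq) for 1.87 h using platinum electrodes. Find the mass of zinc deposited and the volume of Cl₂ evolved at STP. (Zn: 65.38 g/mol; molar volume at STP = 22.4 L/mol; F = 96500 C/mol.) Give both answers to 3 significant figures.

1.43 g Zn; 0.489 L Cl₂

Q = 0.626 × 6732 = 4214 C; n(e⁻) = 4214 / 96500 = 0.04367 mol
Cathode: Zn²⁺ + 2e⁻ → Zn → n(Zn) = 0.04367/2 = 0.02184 mol → 1.43 g
Anode: 2Cl⁻ → Cl₂ + 2e⁻ → n(Cl₂) = 0.04367/2 = 0.02184 mol → 0.489 L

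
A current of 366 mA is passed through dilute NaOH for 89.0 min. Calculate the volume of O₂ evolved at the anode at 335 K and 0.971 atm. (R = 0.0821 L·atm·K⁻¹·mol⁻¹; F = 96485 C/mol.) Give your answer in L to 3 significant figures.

0.143 L

Q = 0.366 A × 5340 s = 1954 C
n(e⁻) = 1954 / 96485 = 0.02025 mol
2H₂O → O₂ + 4H⁺ + 4e⁻, so n(O₂) = 0.02025 / 4 = 0.005063 mol
V = nRT/P = 0.005063 × 0.0821 × 335 / 0.971 = 0.1434 L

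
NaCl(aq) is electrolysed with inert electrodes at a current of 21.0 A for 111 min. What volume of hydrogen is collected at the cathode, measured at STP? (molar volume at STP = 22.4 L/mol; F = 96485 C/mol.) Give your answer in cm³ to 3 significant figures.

Q = 21.0 A × 6660 s = 1.399×10^5 C
Moles of electrons = 1.399×10^5 / 96485 = 1.450 mol
2H⁺ + 2e⁻ → H₂, so n(H₂) = 1.450 / 2 = 0.7250 mol
V = 0.7250 × 22.4 = 16.24 L
= 16200 cm³

16200 cm³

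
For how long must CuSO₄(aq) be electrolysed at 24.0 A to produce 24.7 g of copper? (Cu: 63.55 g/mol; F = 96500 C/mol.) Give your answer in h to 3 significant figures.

n(Cu) = 24.7 / 63.55 = 0.3887 mol
Cu²⁺ + 2e⁻ → Cu, so n(e⁻) = 2 × 0.3887 = 0.7774 mol
Q = 0.7774 × 96500 = 75020 C
t = Q / I = 75020 / 24.0 = 3126 s = 0.868 h

0.868 h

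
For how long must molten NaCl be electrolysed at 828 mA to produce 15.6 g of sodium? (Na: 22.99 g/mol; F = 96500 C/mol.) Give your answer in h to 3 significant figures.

22.0 h

n(Na) = 15.6 / 22.99 = 0.6786 mol
Na⁺ + e⁻ → Na, so n(e⁻) = 0.6786 mol
Q = 0.6786 × 96500 = 65480 C
t = Q / I = 65480 / 0.828 = 79080 s = 22.0 h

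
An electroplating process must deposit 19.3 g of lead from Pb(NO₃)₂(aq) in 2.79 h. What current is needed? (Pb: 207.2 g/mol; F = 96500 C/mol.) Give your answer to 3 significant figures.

n(Pb) = 19.3 / 207.2 = 0.09315 mol
Pb²⁺ + 2e⁻ → Pb, so n(e⁻) = 2 × 0.09315 = 0.1863 mol
Q = 0.1863 × 96500 = 17980 C
I = Q / t = 17980 / 10044 s = 1.79 A

1.79 A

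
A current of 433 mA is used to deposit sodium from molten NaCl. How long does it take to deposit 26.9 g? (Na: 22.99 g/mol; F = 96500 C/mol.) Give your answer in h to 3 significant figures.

72.4 h

n(Na) = 26.9 / 22.99 = 1.170 mol
Na⁺ + e⁻ → Na, so n(e⁻) = 1.170 mol
Q = 1.170 × 96500 = 1.129×10^5 C
t = Q / I = 1.129×10^5 / 0.433 = 2.607×10^5 s = 72.4 h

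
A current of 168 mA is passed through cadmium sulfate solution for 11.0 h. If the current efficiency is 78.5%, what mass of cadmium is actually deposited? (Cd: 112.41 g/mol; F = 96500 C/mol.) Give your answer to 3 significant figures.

3.04 g

Q = 0.168 × 39600 = 6653 C
n(e⁻) = 6653 / 96500 = 0.06894 mol
Cd²⁺ + 2e⁻ → Cd, so theoretical m(Cd) = 0.03447 × 112.41 = 3.875 g
Actual mass = 78.5% × 3.875 = 3.04 g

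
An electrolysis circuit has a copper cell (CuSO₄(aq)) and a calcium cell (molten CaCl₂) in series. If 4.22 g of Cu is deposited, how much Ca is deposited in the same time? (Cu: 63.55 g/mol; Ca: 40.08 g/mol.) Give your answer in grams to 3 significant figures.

2.66 g

n(Cu) = 4.22 / 63.55 = 0.06640 mol
Cu²⁺ + 2e⁻ → Cu, so n(e⁻) = 2 × 0.06640 = 0.1328 mol
Same current for the same time ⇒ same n(e⁻) = 0.1328 mol in both cells.
Ca²⁺ + 2e⁻ → Ca, so n(Ca) = 0.1328 / 2 = 0.06640 mol
m(Ca) = 0.06640 × 40.08 = 2.66 g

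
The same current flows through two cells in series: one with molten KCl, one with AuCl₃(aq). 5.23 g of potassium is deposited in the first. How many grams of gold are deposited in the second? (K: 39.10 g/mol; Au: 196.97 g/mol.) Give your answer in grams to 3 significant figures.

8.78 g

n(K) = 5.23 / 39.10 = 0.1338 mol
K⁺ + e⁻ → K, so n(e⁻) = 0.1338 mol
In series, the same 0.1338 mol of electrons flows through the second cell.
Au³⁺ + 3e⁻ → Au, so n(Au) = 0.1338 / 3 = 0.04460 mol
m(Au) = 0.04460 × 196.97 = 8.78 g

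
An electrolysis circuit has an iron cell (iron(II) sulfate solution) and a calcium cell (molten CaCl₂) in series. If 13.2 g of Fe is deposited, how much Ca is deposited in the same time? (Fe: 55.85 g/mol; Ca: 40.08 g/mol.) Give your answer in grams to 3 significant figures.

9.47 g

n(Fe) = 13.2 / 55.85 = 0.2363 mol
Fe²⁺ + 2e⁻ → Fe, so n(e⁻) = 2 × 0.2363 = 0.4726 mol
Since the cells are in series, n(e⁻) in the Ca cell is also 0.4726 mol.
Ca²⁺ + 2e⁻ → Ca, so n(Ca) = 0.4726 / 2 = 0.2363 mol
m(Ca) = 0.2363 × 40.08 = 9.47 g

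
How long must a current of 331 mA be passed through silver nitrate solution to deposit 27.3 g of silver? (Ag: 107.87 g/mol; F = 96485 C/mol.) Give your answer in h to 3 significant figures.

20.5 h

n(Ag) = 27.3 / 107.87 = 0.2531 mol
Ag⁺ + e⁻ → Ag, so n(e⁻) = 0.2531 mol
Q = 0.2531 × 96485 = 24420 C
t = Q / I = 24420 / 0.331 = 73780 s = 20.5 h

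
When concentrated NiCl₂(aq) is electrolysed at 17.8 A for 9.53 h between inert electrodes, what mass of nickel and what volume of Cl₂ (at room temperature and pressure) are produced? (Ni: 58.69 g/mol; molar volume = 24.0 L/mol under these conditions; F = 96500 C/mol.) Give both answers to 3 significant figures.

Q = 17.8 × 34308 = 6.107×10^5 C; n(e⁻) = 6.107×10^5 / 96500 = 6.328 mol
Cathode: Ni²⁺ + 2e⁻ → Ni → n(Ni) = 6.328/2 = 3.164 mol → 186 g
Anode: 2Cl⁻ → Cl₂ + 2e⁻ → n(Cl₂) = 6.328/2 = 3.164 mol → 75.9 L

186 g Ni; 75.9 L Cl₂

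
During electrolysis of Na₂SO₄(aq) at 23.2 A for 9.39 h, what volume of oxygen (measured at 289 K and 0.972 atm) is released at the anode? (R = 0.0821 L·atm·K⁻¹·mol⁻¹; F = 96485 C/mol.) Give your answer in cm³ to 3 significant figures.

Q = It = 23.2 × 33804 = 7.843×10^5 C
Moles of electrons = 7.843×10^5 / 96485 = 8.129 mol
2H₂O → O₂ + 4H⁺ + 4e⁻, so n(O₂) = 8.129 / 4 = 2.032 mol
V = nRT/P = 2.032 × 0.0821 × 289 / 0.972 = 49.60 L
= 49600 cm³

49600 cm³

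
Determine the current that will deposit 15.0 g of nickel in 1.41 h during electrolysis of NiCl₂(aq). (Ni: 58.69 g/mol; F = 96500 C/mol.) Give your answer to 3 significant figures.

n(Ni) = 15.0 / 58.69 = 0.2556 mol
Ni²⁺ + 2e⁻ → Ni, so n(e⁻) = 2 × 0.2556 = 0.5112 mol
Q = 0.5112 × 96500 = 49330 C
I = Q / t = 49330 / 5076 s = 9.72 A

9.72 A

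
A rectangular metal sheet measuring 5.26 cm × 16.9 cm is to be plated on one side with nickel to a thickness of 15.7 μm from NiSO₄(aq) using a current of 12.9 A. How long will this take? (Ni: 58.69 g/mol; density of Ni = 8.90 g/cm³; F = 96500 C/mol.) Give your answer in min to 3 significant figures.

5.28 min

Plated area = 5.26 × 16.9 = 88.89 cm²
Volume = 88.89 × 15.7×10⁻⁴ cm = 0.1396 cm³
m(Ni) = 0.1396 × 8.90 = 1.242 g
n(Ni) = 1.242 / 58.69 = 0.02116 mol; n(e⁻) = 2 × 0.02116 = 0.04232 mol
Q = 0.04232 × 96500 = 4084 C
t = 4084 / 12.9 = 316.6 s = 5.28 min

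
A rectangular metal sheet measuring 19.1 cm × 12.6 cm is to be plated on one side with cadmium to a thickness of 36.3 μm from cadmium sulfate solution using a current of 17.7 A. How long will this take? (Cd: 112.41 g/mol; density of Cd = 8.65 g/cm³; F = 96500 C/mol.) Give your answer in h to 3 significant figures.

0.204 h

Plated area = 19.1 × 12.6 = 240.7 cm²
Volume = 240.7 × 36.3×10⁻⁴ cm = 0.8737 cm³
m(Cd) = 0.8737 × 8.65 = 7.558 g
n(Cd) = 7.558 / 112.41 = 0.06724 mol; n(e⁻) = 2 × 0.06724 = 0.1345 mol
Q = 0.1345 × 96500 = 12980 C
t = 12980 / 17.7 = 733.3 s = 0.204 h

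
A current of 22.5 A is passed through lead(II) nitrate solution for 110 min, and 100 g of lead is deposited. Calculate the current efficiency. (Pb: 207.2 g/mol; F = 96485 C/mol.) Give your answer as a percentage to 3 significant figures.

Q = 22.5 × 6600 = 1.485×10^5 C
n(e⁻) = 1.485×10^5 / 96485 = 1.539 mol
Pb²⁺ + 2e⁻ → Pb, so theoretical n(Pb) = 0.7695 mol → 159.4 g
Efficiency = 100 / 159.4 = 0.6274 = 62.7%

62.7%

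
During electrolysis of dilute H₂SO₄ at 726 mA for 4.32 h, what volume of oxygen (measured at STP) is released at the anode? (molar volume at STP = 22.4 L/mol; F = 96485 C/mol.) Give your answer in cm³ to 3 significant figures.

655 cm³

Q = 0.726 A × 15552 s = 11290 C
n(e⁻) = Q/F = 11290/96485 = 0.1170 mol
2H₂O → O₂ + 4H⁺ + 4e⁻, so n(O₂) = 0.1170 / 4 = 0.02925 mol
V = 0.02925 × 22.4 = 0.6552 L
= 655 cm³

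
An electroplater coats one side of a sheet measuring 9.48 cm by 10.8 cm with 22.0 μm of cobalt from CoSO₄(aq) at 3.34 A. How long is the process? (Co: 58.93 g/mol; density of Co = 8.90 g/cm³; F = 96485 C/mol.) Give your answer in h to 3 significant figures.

0.546 h

Plated area = 9.48 × 10.8 = 102.4 cm²
Volume = 102.4 × 22.0×10⁻⁴ cm = 0.2253 cm³
m(Co) = 0.2253 × 8.90 = 2.005 g
n(Co) = 2.005 / 58.93 = 0.03402 mol; n(e⁻) = 2 × 0.03402 = 0.06804 mol
Q = 0.06804 × 96485 = 6565 C
t = 6565 / 3.34 = 1966 s = 0.546 h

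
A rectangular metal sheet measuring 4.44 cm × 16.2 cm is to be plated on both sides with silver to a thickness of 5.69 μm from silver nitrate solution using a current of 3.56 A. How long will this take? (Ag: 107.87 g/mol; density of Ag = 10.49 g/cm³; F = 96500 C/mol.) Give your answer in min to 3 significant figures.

Plated area = 2 × 4.44 × 16.2 = 143.9 cm²
Volume = 143.9 × 5.69×10⁻⁴ cm = 0.08188 cm³
m(Ag) = 0.08188 × 10.49 = 0.8589 g
n(Ag) = 0.8589 / 107.87 = 0.007962 mol; n(e⁻) = 0.007962 mol
Q = 0.007962 × 96500 = 768.3 C
t = 768.3 / 3.56 = 215.8 s = 3.60 min

3.60 min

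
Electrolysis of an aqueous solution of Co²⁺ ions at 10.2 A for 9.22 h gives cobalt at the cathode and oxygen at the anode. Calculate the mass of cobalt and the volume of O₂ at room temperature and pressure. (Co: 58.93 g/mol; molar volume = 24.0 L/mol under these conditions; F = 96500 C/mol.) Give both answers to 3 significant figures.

Q = 10.2 × 33192 = 3.386×10^5 C; n(e⁻) = 3.386×10^5 / 96500 = 3.509 mol
Cathode: Co²⁺ + 2e⁻ → Co → n(Co) = 3.509/2 = 1.755 mol → 103 g
Anode: 2H₂O → O₂ + 4H⁺ + 4e⁻ → n(O₂) = 3.509/4 = 0.8773 mol → 21.1 L

103 g Co; 21.1 L O₂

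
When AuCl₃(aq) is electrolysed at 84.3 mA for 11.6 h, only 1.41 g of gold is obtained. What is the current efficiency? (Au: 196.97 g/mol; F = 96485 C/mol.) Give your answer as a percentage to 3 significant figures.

58.9%

Q = 0.0843 × 41760 = 3520 C
n(e⁻) = 3520 / 96485 = 0.03648 mol
Au³⁺ + 3e⁻ → Au, so theoretical n(Au) = 0.01216 mol → 2.395 g
Efficiency = 1.41 / 2.395 = 0.5887 = 58.9%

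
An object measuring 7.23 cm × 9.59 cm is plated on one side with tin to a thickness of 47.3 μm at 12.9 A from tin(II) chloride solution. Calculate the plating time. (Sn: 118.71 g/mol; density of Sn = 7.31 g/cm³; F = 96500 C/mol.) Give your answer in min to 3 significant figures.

5.04 min

Plated area = 7.23 × 9.59 = 69.34 cm²
Volume = 69.34 × 47.3×10⁻⁴ cm = 0.3280 cm³
m(Sn) = 0.3280 × 7.31 = 2.398 g
n(Sn) = 2.398 / 118.71 = 0.02020 mol; n(e⁻) = 2 × 0.02020 = 0.04040 mol
Q = 0.04040 × 96500 = 3899 C
t = 3899 / 12.9 = 302.2 s = 5.04 min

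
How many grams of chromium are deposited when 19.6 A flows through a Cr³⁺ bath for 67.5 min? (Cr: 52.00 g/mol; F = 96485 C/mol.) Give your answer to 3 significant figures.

Q = It = 19.6 × 4050 = 79380 C
n(e⁻) = 79380 / 96485 = 0.8227 mol
Cr³⁺ + 3e⁻ → Cr, so n(Cr) = 0.8227 / 3 = 0.2742 mol
m = 0.2742 × 52.00 = 14.3 g

14.3 g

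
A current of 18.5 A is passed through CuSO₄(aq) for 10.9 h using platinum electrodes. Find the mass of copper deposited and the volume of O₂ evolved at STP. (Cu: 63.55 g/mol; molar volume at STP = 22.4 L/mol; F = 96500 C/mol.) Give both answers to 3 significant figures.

239 g Cu; 42.1 L O₂

Q = 18.5 × 39240 = 7.259×10^5 C; n(e⁻) = 7.259×10^5 / 96500 = 7.522 mol
Cathode: Cu²⁺ + 2e⁻ → Cu → n(Cu) = 7.522/2 = 3.761 mol → 239 g
Anode: 2H₂O → O₂ + 4H⁺ + 4e⁻ → n(O₂) = 7.522/4 = 1.881 mol → 42.1 L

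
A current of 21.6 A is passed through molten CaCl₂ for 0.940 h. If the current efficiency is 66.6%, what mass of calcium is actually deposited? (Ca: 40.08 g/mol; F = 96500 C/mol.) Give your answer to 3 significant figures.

Q = 21.6 × 3384 = 73090 C
n(e⁻) = 73090 / 96500 = 0.7574 mol
Ca²⁺ + 2e⁻ → Ca, so theoretical m(Ca) = 0.3787 × 40.08 = 15.18 g
Actual mass = 66.6% × 15.18 = 10.1 g

10.1 g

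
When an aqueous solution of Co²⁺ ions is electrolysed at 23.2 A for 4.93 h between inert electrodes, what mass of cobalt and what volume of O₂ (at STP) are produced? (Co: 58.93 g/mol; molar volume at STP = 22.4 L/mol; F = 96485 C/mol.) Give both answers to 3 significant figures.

126 g Co; 23.9 L O₂

Q = 23.2 × 17748 = 4.118×10^5 C; n(e⁻) = 4.118×10^5 / 96485 = 4.268 mol
Cathode: Co²⁺ + 2e⁻ → Co → n(Co) = 4.268/2 = 2.134 mol → 126 g
Anode: 2H₂O → O₂ + 4H⁺ + 4e⁻ → n(O₂) = 4.268/4 = 1.067 mol → 23.9 L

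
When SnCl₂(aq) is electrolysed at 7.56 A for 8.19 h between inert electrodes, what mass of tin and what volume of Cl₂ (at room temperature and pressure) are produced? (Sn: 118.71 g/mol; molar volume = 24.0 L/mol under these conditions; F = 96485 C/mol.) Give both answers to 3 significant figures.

Q = 7.56 × 29484 = 2.229×10^5 C; n(e⁻) = 2.229×10^5 / 96485 = 2.310 mol
Cathode: Sn²⁺ + 2e⁻ → Sn → n(Sn) = 2.310/2 = 1.155 mol → 137 g
Anode: 2Cl⁻ → Cl₂ + 2e⁻ → n(Cl₂) = 2.310/2 = 1.155 mol → 27.7 L

137 g Sn; 27.7 L Cl₂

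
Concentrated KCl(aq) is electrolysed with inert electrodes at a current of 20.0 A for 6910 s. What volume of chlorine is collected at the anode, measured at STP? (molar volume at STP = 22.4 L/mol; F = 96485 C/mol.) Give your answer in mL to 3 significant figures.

Q = 20.0 A × 6910 s = 1.382×10^5 C
n(e⁻) = Q/F = 1.382×10^5/96485 = 1.432 mol
2Cl⁻ → Cl₂ + 2e⁻, so n(Cl₂) = 1.432 / 2 = 0.7160 mol
V = 0.7160 × 22.4 = 16.04 L
= 16000 mL

16000 mL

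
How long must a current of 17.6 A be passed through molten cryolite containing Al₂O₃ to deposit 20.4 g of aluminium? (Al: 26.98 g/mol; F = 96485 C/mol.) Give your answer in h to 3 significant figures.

n(Al) = 20.4 / 26.98 = 0.7561 mol
Al³⁺ + 3e⁻ → Al, so n(e⁻) = 3 × 0.7561 = 2.268 mol
Q = 2.268 × 96485 = 2.188×10^5 C
t = Q / I = 2.188×10^5 / 17.6 = 12430 s = 3.45 h

3.45 h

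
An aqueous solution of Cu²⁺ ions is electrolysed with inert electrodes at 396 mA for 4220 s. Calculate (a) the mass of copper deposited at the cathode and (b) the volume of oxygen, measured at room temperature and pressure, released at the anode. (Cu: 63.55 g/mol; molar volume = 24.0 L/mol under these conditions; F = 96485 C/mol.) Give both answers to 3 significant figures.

0.550 g Cu; 0.104 L O₂

Q = 0.396 × 4220 = 1671 C; n(e⁻) = 1671 / 96485 = 0.01732 mol
Cathode: Cu²⁺ + 2e⁻ → Cu → n(Cu) = 0.01732/2 = 0.008660 mol → 0.550 g
Anode: 2H₂O → O₂ + 4H⁺ + 4e⁻ → n(O₂) = 0.01732/4 = 0.004330 mol → 0.104 L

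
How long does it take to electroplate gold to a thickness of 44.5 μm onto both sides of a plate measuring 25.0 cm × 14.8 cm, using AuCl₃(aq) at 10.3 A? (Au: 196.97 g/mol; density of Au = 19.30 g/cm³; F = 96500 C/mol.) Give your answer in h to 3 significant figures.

Plated area = 2 × 25.0 × 14.8 = 740.0 cm²
Volume = 740.0 × 44.5×10⁻⁴ cm = 3.293 cm³
m(Au) = 3.293 × 19.30 = 63.55 g
n(Au) = 63.55 / 196.97 = 0.3226 mol; n(e⁻) = 3 × 0.3226 = 0.9678 mol
Q = 0.9678 × 96500 = 93390 C
t = 93390 / 10.3 = 9067 s = 2.52 h

2.52 h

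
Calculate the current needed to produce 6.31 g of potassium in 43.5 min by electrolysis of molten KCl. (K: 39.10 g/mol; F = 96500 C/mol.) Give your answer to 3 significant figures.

n(K) = 6.31 / 39.10 = 0.1614 mol
K⁺ + e⁻ → K, so n(e⁻) = 0.1614 mol
Q = 0.1614 × 96500 = 15580 C
I = Q / t = 15580 / 2610 s = 5.97 A

5.97 A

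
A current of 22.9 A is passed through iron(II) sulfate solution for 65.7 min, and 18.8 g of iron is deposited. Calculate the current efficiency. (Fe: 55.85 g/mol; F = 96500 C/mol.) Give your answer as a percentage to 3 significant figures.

72.0%

Q = 22.9 × 3942 = 90270 C
n(e⁻) = 90270 / 96500 = 0.9354 mol
Fe²⁺ + 2e⁻ → Fe, so theoretical n(Fe) = 0.4677 mol → 26.12 g
Efficiency = 18.8 / 26.12 = 0.7198 = 72.0%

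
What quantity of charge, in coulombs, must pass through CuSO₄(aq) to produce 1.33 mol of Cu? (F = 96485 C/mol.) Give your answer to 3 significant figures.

Cu²⁺ + 2e⁻ → Cu, so n(e⁻) = 2 × 1.33 = 2.660 mol
Q = 2.660 × 96485 = 2.567×10^5 C

2.57×10^5 C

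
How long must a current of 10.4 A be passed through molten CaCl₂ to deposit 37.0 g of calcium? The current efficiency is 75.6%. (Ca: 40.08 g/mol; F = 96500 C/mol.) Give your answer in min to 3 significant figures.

n(Ca) = 37.0 / 40.08 = 0.9232 mol
Ca²⁺ + 2e⁻ → Ca, so n(e⁻) = 2 × 0.9232 = 1.846 mol
Q = 1.846 × 96500 / 0.756 = 2.356×10^5 C
t = Q / I = 2.356×10^5 / 10.4 = 22650 s = 378 min

378 min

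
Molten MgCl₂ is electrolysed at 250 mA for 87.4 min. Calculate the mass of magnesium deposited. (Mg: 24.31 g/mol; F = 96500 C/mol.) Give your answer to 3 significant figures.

0.165 g

Q = 0.250 A × 5244 s = 1311 C
n(e⁻) = Q/F = 1311/96500 = 0.01359 mol
Mg²⁺ + 2e⁻ → Mg, so n(Mg) = 0.01359 / 2 = 0.006795 mol
m = 0.006795 × 24.31 = 0.165 g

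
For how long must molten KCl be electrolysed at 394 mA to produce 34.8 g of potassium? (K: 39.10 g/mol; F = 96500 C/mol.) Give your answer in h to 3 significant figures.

n(K) = 34.8 / 39.10 = 0.8900 mol
K⁺ + e⁻ → K, so n(e⁻) = 0.8900 mol
Q = 0.8900 × 96500 = 85890 C
t = Q / I = 85890 / 0.394 = 2.180×10^5 s = 60.6 h

60.6 h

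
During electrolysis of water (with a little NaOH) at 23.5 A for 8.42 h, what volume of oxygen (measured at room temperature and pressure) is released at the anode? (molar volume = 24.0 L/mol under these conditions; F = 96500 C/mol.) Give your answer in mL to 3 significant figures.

Q = 23.5 A × 30312 s = 7.123×10^5 C
n(e⁻) = Q/F = 7.123×10^5/96500 = 7.381 mol
2H₂O → O₂ + 4H⁺ + 4e⁻, so n(O₂) = 7.381 / 4 = 1.845 mol
V = 1.845 × 24.0 = 44.28 L
= 44300 mL

44300 mL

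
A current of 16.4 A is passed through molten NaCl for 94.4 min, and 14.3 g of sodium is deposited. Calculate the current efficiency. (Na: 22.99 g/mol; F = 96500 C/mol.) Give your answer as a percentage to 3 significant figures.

Q = 16.4 × 5664 = 92890 C
n(e⁻) = 92890 / 96500 = 0.9626 mol
Na⁺ + e⁻ → Na, so theoretical n(Na) = 0.9626 mol → 22.13 g
Efficiency = 14.3 / 22.13 = 0.6462 = 64.6%

64.6%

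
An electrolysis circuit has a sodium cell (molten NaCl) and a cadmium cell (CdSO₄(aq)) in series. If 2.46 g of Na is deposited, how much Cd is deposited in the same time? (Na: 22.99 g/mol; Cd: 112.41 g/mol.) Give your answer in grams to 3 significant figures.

n(Na) = 2.46 / 22.99 = 0.1070 mol
Na⁺ + e⁻ → Na, so n(e⁻) = 0.1070 mol
Same current for the same time ⇒ same n(e⁻) = 0.1070 mol in both cells.
Cd²⁺ + 2e⁻ → Cd, so n(Cd) = 0.1070 / 2 = 0.05350 mol
m(Cd) = 0.05350 × 112.41 = 6.01 g

6.01 g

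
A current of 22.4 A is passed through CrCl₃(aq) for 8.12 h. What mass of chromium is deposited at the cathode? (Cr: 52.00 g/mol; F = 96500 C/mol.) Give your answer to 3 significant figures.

Q = It = 22.4 × 29232 = 6.548×10^5 C
n(e⁻) = Q/F = 6.548×10^5/96500 = 6.785 mol
Cr³⁺ + 3e⁻ → Cr, so n(Cr) = 6.785 / 3 = 2.262 mol
m = 2.262 × 52.00 = 118 g

118 g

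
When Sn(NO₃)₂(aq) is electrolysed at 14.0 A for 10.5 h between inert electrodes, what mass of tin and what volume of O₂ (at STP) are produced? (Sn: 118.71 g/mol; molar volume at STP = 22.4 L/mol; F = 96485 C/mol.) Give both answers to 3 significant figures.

Q = 14.0 × 37800 = 5.292×10^5 C; n(e⁻) = 5.292×10^5 / 96485 = 5.485 mol
Cathode: Sn²⁺ + 2e⁻ → Sn → n(Sn) = 5.485/2 = 2.743 mol → 326 g
Anode: 2H₂O → O₂ + 4H⁺ + 4e⁻ → n(O₂) = 5.485/4 = 1.371 mol → 30.7 L

326 g Sn; 30.7 L O₂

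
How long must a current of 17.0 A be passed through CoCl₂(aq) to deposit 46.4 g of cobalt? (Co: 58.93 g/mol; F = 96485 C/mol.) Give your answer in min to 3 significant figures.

149 min

n(Co) = 46.4 / 58.93 = 0.7874 mol
Co²⁺ + 2e⁻ → Co, so n(e⁻) = 2 × 0.7874 = 1.575 mol
Q = 1.575 × 96485 = 1.520×10^5 C
t = Q / I = 1.520×10^5 / 17.0 = 8941 s = 149 min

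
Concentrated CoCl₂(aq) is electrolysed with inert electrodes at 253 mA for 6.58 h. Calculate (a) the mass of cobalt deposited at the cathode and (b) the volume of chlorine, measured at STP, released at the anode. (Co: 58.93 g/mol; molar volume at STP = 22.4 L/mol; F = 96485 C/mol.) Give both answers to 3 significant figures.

1.83 g Co; 0.696 L Cl₂

Q = 0.253 × 23688 = 5993 C; n(e⁻) = 5993 / 96485 = 0.06211 mol
Cathode: Co²⁺ + 2e⁻ → Co → n(Co) = 0.06211/2 = 0.03106 mol → 1.83 g
Anode: 2Cl⁻ → Cl₂ + 2e⁻ → n(Cl₂) = 0.06211/2 = 0.03106 mol → 0.696 L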